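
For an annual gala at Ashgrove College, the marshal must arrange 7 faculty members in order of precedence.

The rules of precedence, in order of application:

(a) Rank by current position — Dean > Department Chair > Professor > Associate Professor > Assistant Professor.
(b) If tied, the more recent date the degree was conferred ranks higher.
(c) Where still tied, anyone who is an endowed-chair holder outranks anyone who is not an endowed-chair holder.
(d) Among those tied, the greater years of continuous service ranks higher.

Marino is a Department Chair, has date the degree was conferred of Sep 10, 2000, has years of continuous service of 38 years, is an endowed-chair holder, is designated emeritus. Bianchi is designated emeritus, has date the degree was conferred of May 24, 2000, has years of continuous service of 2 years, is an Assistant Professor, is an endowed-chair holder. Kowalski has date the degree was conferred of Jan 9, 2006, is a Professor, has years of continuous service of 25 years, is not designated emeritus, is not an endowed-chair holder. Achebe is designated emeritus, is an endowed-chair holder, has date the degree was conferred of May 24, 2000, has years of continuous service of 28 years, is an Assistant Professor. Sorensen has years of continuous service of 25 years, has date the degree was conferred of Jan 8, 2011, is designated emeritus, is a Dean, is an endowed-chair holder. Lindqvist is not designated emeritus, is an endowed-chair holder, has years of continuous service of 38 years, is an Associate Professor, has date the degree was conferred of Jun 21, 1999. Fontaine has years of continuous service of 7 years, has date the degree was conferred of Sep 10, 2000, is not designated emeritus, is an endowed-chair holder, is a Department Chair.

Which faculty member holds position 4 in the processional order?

By current position: Sorensen (Dean); then Marino and Fontaine (Department Chair); then Kowalski (Professor); then Lindqvist (Associate Professor); then Achebe and Bianchi (Assistant Professor).
Marino and Fontaine both have date the degree was conferred Sep 10, 2000, so the next rule applies.
Marino and Fontaine are each an endowed-chair holder, so the next rule applies.
Among Marino and Fontaine, by years of continuous service (higher first): Marino (38 years) before Fontaine (7 years).
Achebe and Bianchi both have date the degree was conferred May 24, 2000, so the next rule applies.
Achebe and Bianchi are each an endowed-chair holder, so the next rule applies.
Among Achebe and Bianchi, by years of continuous service (higher first): Achebe (28 years) before Bianchi (2 years).
Order: Sorensen, Marino, Fontaine, Kowalski, Lindqvist, Achebe, Bianchi.

Kowalski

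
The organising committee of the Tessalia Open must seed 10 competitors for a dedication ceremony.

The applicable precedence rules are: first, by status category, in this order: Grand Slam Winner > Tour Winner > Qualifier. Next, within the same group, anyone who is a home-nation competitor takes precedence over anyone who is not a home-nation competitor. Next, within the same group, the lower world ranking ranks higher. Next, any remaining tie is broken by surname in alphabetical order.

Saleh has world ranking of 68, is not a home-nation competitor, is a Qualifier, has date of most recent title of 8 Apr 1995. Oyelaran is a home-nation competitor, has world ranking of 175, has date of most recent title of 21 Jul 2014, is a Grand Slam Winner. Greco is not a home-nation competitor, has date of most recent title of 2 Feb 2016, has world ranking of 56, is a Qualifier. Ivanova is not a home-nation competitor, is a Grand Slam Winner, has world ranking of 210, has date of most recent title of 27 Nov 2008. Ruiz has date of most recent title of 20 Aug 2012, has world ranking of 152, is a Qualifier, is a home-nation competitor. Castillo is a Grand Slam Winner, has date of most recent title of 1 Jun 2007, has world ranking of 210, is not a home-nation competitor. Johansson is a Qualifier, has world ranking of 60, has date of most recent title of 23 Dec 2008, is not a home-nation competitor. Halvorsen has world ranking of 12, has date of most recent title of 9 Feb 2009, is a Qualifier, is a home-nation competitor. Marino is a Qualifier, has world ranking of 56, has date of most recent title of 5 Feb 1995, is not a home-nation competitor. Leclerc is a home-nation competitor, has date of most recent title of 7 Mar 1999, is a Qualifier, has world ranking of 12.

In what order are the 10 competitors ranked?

Oyelaran, Castillo, Ivanova, Halvorsen, Leclerc, Ruiz, Greco, Marino, Johansson, Saleh

By status category: Oyelaran, Castillo and Ivanova (Grand Slam Winner); then Halvorsen, Leclerc, Ruiz, Greco, Marino, Johansson and Saleh (Qualifier).
Among Oyelaran, Castillo and Ivanova, a home-nation competitor before not a home-nation competitor: Oyelaran (a home-nation competitor) before Castillo and Ivanova (not a home-nation competitor).
Castillo and Ivanova both have world ranking 210, so the next rule applies.
Among Castillo and Ivanova, alphabetically by surname: Castillo before Ivanova.
Among Halvorsen, Leclerc, Ruiz, Greco, Marino, Johansson and Saleh, a home-nation competitor before not a home-nation competitor: Halvorsen, Leclerc and Ruiz (a home-nation competitor) before Greco, Marino, Johansson and Saleh (not a home-nation competitor).
Among Halvorsen, Leclerc and Ruiz, by world ranking (lower first): Halvorsen and Leclerc (12) before Ruiz (152).
Among Halvorsen and Leclerc, alphabetically by surname: Halvorsen before Leclerc.
Among Greco, Marino, Johansson and Saleh, by world ranking (lower first): Greco and Marino (56) before Johansson (60) before Saleh (68).
Among Greco and Marino, alphabetically by surname: Greco before Marino.
Full order: Oyelaran, Castillo, Ivanova, Halvorsen, Leclerc, Ruiz, Greco, Marino, Johansson, Saleh.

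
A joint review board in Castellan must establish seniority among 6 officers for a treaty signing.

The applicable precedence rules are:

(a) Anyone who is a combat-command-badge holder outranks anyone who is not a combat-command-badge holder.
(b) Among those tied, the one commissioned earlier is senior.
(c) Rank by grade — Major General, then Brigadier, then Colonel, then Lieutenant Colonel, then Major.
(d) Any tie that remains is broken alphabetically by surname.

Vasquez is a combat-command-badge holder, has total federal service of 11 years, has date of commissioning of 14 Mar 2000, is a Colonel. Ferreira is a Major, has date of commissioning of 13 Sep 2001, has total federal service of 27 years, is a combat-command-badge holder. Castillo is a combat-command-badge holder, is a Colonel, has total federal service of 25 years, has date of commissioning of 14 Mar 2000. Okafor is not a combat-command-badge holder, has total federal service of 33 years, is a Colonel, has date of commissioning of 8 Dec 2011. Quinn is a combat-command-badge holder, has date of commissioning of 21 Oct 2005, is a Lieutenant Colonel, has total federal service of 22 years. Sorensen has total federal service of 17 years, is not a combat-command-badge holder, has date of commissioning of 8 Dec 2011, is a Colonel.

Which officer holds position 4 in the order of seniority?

Quinn

By the first rule: Castillo, Vasquez, Ferreira and Quinn (each a combat-command-badge holder); then Okafor and Sorensen (both not a combat-command-badge holder).
Among Castillo, Vasquez, Ferreira and Quinn, by date of commissioning (earlier first): Castillo and Vasquez (14 Mar 2000) before Ferreira (13 Sep 2001) before Quinn (21 Oct 2005).
Castillo and Vasquez are each Colonel, so the next rule applies.
Among Castillo and Vasquez, alphabetically by surname: Castillo before Vasquez.
Okafor and Sorensen both have date of commissioning 8 Dec 2011, so the next rule applies.
Okafor and Sorensen are each Colonel, so the next rule applies.
Among Okafor and Sorensen, alphabetically by surname: Okafor before Sorensen.
Order: Castillo, Vasquez, Ferreira, Quinn, Okafor, Sorensen.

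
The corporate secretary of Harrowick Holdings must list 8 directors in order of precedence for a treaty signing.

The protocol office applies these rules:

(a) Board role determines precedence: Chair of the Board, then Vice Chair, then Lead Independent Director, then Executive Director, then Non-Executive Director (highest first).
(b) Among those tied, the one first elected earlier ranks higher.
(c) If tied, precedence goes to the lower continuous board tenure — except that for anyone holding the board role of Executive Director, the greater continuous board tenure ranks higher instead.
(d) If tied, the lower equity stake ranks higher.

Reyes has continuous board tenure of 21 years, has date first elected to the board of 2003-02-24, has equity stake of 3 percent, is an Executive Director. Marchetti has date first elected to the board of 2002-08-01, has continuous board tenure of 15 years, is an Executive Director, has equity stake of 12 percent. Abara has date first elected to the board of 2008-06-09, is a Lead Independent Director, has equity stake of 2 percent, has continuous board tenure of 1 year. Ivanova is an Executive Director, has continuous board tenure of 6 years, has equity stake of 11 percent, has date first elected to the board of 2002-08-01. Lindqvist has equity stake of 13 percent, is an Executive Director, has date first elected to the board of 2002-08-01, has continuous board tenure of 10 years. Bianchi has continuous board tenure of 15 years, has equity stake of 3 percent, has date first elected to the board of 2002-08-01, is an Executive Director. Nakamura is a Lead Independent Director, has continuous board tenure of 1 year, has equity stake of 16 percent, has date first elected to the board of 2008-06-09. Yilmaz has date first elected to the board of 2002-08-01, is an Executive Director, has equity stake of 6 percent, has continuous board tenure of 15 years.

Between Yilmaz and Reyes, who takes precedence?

Yilmaz

By board role: Abara and Nakamura (Lead Independent Director); then Bianchi, Yilmaz, Marchetti, Lindqvist, Ivanova and Reyes (Executive Director).
Abara and Nakamura both have date first elected to the board 2008-06-09, so the next rule applies.
Abara and Nakamura both have continuous board tenure 1 year, so the next rule applies.
Among Abara and Nakamura, by equity stake (lower first): Abara (2 percent) before Nakamura (16 percent).
Among Bianchi, Yilmaz, Marchetti, Lindqvist, Ivanova and Reyes, by date first elected to the board (earlier first): Bianchi, Yilmaz, Marchetti, Lindqvist and Ivanova (2002-08-01) before Reyes (2003-02-24).
Among Bianchi, Yilmaz, Marchetti, Lindqvist and Ivanova, by continuous board tenure (higher first) (reversed rule for this group): Bianchi, Yilmaz and Marchetti (15 years) before Lindqvist (10 years) before Ivanova (6 years).
Among Bianchi, Yilmaz and Marchetti, by equity stake (lower first): Bianchi (3 percent) before Yilmaz (6 percent) before Marchetti (12 percent).
So Yilmaz takes precedence.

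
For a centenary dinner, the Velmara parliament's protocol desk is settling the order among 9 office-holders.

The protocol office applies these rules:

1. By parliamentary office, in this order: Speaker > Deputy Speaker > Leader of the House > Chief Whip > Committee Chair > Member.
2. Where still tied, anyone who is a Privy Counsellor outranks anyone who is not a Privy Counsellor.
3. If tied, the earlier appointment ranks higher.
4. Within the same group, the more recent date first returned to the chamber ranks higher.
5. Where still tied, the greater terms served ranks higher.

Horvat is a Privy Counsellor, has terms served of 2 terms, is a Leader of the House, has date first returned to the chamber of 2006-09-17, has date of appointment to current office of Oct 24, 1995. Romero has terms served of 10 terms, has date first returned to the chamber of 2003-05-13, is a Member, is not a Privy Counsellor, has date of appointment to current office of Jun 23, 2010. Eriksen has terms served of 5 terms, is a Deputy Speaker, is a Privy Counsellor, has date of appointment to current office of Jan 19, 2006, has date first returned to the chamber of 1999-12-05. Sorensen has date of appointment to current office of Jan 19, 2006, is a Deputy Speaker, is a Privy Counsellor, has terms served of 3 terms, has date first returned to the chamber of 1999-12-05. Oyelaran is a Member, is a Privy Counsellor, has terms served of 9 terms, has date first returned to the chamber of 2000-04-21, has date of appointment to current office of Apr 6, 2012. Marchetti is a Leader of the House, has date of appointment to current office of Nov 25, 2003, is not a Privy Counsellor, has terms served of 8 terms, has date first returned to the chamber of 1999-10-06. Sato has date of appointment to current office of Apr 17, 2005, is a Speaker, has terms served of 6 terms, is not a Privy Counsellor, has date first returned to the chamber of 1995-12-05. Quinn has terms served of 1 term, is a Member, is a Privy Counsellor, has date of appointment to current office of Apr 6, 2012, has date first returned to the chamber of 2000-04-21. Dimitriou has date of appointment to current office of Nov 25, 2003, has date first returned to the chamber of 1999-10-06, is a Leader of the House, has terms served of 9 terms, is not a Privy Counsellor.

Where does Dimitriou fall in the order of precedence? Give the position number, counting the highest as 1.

By parliamentary office: Sato (Speaker); then Eriksen and Sorensen (Deputy Speaker); then Horvat, Dimitriou and Marchetti (Leader of the House); then Oyelaran, Quinn and Romero (Member).
Eriksen and Sorensen are each a Privy Counsellor, so the next rule applies.
Eriksen and Sorensen both have date of appointment to current office Jan 19, 2006, so the next rule applies.
Eriksen and Sorensen both have date first returned to the chamber 1999-12-05, so the next rule applies.
Among Eriksen and Sorensen, by terms served (higher first): Eriksen (5 terms) before Sorensen (3 terms).
Among Horvat, Dimitriou and Marchetti, a Privy Counsellor before not a Privy Counsellor: Horvat (a Privy Counsellor) before Dimitriou and Marchetti (not a Privy Counsellor).
Dimitriou and Marchetti both have date of appointment to current office Nov 25, 2003, so the next rule applies.
Dimitriou and Marchetti both have date first returned to the chamber 1999-10-06, so the next rule applies.
Among Dimitriou and Marchetti, by terms served (higher first): Dimitriou (9 terms) before Marchetti (8 terms).
Among Oyelaran, Quinn and Romero, a Privy Counsellor before not a Privy Counsellor: Oyelaran and Quinn (a Privy Counsellor) before Romero (not a Privy Counsellor).
Oyelaran and Quinn both have date of appointment to current office Apr 6, 2012, so the next rule applies.
Oyelaran and Quinn both have date first returned to the chamber 2000-04-21, so the next rule applies.
Among Oyelaran and Quinn, by terms served (higher first): Oyelaran (9 terms) before Quinn (1 term).
Order: Sato, Eriksen, Sorensen, Horvat, Dimitriou, Marchetti, Oyelaran, Quinn, Romero. So position 5.

5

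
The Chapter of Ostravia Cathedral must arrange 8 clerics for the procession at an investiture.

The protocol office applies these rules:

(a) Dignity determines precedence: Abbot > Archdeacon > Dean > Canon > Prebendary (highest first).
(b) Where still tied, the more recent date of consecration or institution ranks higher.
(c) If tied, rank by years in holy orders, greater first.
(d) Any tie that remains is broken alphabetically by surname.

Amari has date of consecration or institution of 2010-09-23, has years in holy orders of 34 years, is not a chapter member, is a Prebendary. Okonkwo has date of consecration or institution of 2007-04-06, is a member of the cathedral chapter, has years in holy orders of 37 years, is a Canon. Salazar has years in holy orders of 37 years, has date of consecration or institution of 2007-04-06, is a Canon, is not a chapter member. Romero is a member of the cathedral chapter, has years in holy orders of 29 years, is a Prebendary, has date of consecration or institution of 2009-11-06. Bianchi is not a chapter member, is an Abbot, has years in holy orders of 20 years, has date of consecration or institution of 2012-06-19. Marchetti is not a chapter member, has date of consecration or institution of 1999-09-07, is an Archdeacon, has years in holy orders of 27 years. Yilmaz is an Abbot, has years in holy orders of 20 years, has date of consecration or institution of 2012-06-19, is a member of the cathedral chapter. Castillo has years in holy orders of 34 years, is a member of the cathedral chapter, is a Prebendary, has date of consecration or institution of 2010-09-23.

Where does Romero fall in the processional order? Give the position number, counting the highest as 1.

By dignity: Bianchi and Yilmaz (Abbot); then Marchetti (Archdeacon); then Okonkwo and Salazar (Canon); then Amari, Castillo and Romero (Prebendary).
Bianchi and Yilmaz both have date of consecration or institution 2012-06-19, so the next rule applies.
Bianchi and Yilmaz both have years in holy orders 20 years, so the next rule applies.
Among Bianchi and Yilmaz, alphabetically by surname: Bianchi before Yilmaz.
Okonkwo and Salazar both have date of consecration or institution 2007-04-06, so the next rule applies.
Okonkwo and Salazar both have years in holy orders 37 years, so the next rule applies.
Among Okonkwo and Salazar, alphabetically by surname: Okonkwo before Salazar.
Among Amari, Castillo and Romero, by date of consecration or institution (later first): Amari and Castillo (2010-09-23) before Romero (2009-11-06).
Amari and Castillo both have years in holy orders 34 years, so the next rule applies.
Among Amari and Castillo, alphabetically by surname: Amari before Castillo.
Order: Bianchi, Yilmaz, Marchetti, Okonkwo, Salazar, Amari, Castillo, Romero. So position 8.

8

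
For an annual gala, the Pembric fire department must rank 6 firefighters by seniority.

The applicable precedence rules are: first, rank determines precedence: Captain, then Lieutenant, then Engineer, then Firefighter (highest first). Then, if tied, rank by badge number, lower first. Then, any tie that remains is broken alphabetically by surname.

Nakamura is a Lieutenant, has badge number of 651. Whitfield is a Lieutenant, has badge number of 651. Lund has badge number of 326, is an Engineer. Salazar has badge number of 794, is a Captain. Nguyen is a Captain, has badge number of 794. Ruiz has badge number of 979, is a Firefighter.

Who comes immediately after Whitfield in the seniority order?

By rank: Nguyen and Salazar (Captain); then Nakamura and Whitfield (Lieutenant); then Lund (Engineer); then Ruiz (Firefighter).
Nguyen and Salazar both have badge number 794, so the next rule applies.
Among Nguyen and Salazar, alphabetically by surname: Nguyen before Salazar.
Nakamura and Whitfield both have badge number 651, so the next rule applies.
Among Nakamura and Whitfield, alphabetically by surname: Nakamura before Whitfield.
Order: Nguyen, Salazar, Nakamura, Whitfield, Lund, Ruiz.

Lund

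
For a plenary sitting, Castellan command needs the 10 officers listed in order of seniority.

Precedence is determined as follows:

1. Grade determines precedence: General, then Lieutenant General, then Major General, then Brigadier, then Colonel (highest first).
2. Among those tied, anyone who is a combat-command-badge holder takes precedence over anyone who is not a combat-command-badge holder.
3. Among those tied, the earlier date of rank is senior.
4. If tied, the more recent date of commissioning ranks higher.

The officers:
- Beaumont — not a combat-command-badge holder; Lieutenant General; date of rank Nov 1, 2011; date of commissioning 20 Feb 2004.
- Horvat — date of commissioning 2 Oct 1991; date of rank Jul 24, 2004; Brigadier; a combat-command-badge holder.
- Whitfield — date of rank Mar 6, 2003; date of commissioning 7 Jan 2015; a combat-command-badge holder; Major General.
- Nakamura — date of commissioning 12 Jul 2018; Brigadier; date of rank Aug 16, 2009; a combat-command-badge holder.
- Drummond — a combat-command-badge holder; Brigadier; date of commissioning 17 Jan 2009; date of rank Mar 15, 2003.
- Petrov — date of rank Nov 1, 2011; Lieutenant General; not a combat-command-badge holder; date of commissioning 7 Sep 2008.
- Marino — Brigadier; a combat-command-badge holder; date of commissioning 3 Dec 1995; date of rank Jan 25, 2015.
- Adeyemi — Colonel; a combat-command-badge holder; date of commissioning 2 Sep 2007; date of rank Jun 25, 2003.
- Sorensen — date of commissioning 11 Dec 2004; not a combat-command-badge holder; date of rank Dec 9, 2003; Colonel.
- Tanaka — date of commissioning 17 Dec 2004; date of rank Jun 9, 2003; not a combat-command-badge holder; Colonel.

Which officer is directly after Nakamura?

Marino

By grade: Petrov and Beaumont (Lieutenant General); then Whitfield (Major General); then Drummond, Horvat, Nakamura and Marino (Brigadier); then Adeyemi, Tanaka and Sorensen (Colonel).
Petrov and Beaumont are each not a combat-command-badge holder, so the next rule applies.
Petrov and Beaumont both have date of rank Nov 1, 2011, so the next rule applies.
Among Petrov and Beaumont, by date of commissioning (later first): Petrov (7 Sep 2008) before Beaumont (20 Feb 2004).
Drummond, Horvat, Nakamura and Marino are each a combat-command-badge holder, so the next rule applies.
Among Drummond, Horvat, Nakamura and Marino, by date of rank (earlier first): Drummond (Mar 15, 2003) before Horvat (Jul 24, 2004) before Nakamura (Aug 16, 2009) before Marino (Jan 25, 2015).
Among Adeyemi, Tanaka and Sorensen, a combat-command-badge holder before not a combat-command-badge holder: Adeyemi (a combat-command-badge holder) before Tanaka and Sorensen (not a combat-command-badge holder).
Among Tanaka and Sorensen, by date of rank (earlier first): Tanaka (Jun 9, 2003) before Sorensen (Dec 9, 2003).
Order: Petrov, Beaumont, Whitfield, Drummond, Horvat, Nakamura, Marino, Adeyemi, Tanaka, Sorensen.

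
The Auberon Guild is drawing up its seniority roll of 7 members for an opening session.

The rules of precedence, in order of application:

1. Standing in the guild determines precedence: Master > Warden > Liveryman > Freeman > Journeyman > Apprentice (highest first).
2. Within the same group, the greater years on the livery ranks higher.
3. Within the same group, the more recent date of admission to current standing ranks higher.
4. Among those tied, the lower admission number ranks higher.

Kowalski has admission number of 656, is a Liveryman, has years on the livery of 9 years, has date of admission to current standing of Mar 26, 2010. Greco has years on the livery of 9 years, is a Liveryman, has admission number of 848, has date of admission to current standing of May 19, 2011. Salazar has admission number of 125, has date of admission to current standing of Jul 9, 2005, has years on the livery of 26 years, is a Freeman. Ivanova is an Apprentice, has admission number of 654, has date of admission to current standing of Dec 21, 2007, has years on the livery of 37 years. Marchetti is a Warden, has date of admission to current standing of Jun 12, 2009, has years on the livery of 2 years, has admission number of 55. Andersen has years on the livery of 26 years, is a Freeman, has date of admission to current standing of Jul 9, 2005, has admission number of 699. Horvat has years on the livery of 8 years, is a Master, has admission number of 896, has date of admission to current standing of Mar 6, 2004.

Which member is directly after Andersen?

Ivanova

By standing in the guild: Horvat (Master); then Marchetti (Warden); then Greco and Kowalski (Liveryman); then Salazar and Andersen (Freeman); then Ivanova (Apprentice).
Greco and Kowalski both have years on the livery 9 years, so the next rule applies.
Among Greco and Kowalski, by date of admission to current standing (later first): Greco (May 19, 2011) before Kowalski (Mar 26, 2010).
Salazar and Andersen both have years on the livery 26 years, so the next rule applies.
Salazar and Andersen both have date of admission to current standing Jul 9, 2005, so the next rule applies.
Among Salazar and Andersen, by admission number (lower first): Salazar (125) before Andersen (699).
Order: Horvat, Marchetti, Greco, Kowalski, Salazar, Andersen, Ivanova.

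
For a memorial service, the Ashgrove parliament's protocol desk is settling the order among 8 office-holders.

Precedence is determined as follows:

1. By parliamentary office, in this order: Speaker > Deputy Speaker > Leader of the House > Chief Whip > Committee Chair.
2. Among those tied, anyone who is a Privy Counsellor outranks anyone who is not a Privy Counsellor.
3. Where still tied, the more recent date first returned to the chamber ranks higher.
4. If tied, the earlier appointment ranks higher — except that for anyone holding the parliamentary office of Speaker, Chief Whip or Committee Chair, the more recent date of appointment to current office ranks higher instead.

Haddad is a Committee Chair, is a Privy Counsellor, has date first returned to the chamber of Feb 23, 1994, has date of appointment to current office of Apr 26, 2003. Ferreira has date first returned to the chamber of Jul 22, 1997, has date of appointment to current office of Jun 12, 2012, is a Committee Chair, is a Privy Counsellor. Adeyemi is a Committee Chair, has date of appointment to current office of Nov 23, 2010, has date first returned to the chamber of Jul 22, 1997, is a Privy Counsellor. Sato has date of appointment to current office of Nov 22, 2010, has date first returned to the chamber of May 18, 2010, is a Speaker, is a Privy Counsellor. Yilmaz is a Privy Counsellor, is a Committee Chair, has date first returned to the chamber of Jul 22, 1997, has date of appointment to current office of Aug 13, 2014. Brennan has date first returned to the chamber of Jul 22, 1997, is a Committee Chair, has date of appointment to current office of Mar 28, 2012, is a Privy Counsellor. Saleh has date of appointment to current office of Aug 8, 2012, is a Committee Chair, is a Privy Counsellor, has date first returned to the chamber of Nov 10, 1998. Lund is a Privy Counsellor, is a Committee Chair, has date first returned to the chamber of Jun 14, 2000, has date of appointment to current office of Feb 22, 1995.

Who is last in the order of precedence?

Haddad

By parliamentary office: Sato (Speaker); then Lund, Saleh, Yilmaz, Ferreira, Brennan, Adeyemi and Haddad (Committee Chair).
Lund, Saleh, Yilmaz, Ferreira, Brennan, Adeyemi and Haddad are each a Privy Counsellor, so the next rule applies.
Among Lund, Saleh, Yilmaz, Ferreira, Brennan, Adeyemi and Haddad, by date first returned to the chamber (later first): Lund (Jun 14, 2000) before Saleh (Nov 10, 1998) before Yilmaz, Ferreira, Brennan and Adeyemi (Jul 22, 1997) before Haddad (Feb 23, 1994).
Among Yilmaz, Ferreira, Brennan and Adeyemi, by date of appointment to current office (later first) (reversed rule for this group): Yilmaz (Aug 13, 2014) before Ferreira (Jun 12, 2012) before Brennan (Mar 28, 2012) before Adeyemi (Nov 23, 2010).
Order: Sato, Lund, Saleh, Yilmaz, Ferreira, Brennan, Adeyemi, Haddad.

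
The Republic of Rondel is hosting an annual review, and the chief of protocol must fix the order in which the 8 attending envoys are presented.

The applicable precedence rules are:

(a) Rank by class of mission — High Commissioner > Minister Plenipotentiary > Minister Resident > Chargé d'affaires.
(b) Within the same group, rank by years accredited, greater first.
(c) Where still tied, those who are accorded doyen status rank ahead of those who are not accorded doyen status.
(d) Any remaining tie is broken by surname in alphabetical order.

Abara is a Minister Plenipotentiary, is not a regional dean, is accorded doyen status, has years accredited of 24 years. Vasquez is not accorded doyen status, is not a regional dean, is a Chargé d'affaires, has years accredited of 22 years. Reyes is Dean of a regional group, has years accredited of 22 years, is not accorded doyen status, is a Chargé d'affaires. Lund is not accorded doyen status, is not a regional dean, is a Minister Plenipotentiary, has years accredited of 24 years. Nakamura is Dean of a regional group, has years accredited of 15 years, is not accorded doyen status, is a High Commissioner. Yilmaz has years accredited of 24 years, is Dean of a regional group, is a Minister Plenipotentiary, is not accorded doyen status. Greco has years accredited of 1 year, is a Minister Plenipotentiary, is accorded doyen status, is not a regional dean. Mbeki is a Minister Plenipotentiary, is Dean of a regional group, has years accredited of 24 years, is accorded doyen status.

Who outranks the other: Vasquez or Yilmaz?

Yilmaz

By class of mission: Nakamura (High Commissioner); then Abara, Mbeki, Lund, Yilmaz and Greco (Minister Plenipotentiary); then Reyes and Vasquez (Chargé d'affaires).
Among Abara, Mbeki, Lund, Yilmaz and Greco, by years accredited (higher first): Abara, Mbeki, Lund and Yilmaz (24 years) before Greco (1 year).
Among Abara, Mbeki, Lund and Yilmaz, accorded doyen status before not accorded doyen status: Abara and Mbeki (accorded doyen status) before Lund and Yilmaz (not accorded doyen status).
Among Abara and Mbeki, alphabetically by surname: Abara before Mbeki.
Among Lund and Yilmaz, alphabetically by surname: Lund before Yilmaz.
Reyes and Vasquez both have years accredited 22 years, so the next rule applies.
Reyes and Vasquez are each not accorded doyen status, so the next rule applies.
Among Reyes and Vasquez, alphabetically by surname: Reyes before Vasquez.
So Yilmaz takes precedence.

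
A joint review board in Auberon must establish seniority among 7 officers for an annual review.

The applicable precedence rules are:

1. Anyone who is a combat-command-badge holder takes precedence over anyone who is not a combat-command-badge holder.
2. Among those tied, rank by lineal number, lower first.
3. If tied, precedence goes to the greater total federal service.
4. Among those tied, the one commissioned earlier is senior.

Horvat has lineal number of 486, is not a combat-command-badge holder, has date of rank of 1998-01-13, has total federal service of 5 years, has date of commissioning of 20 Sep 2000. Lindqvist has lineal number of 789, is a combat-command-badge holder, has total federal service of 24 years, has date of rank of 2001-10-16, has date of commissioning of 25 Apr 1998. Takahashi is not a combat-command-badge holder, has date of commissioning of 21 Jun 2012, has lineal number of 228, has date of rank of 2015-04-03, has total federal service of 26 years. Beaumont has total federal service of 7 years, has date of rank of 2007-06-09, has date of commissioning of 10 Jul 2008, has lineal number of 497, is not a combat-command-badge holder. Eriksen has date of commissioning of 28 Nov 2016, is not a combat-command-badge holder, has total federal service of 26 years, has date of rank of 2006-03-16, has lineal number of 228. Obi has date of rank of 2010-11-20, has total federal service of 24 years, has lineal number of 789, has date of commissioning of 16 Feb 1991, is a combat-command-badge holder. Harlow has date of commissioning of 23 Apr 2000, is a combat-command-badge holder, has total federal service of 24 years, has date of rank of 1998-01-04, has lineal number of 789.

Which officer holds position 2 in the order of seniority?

By the first rule: Obi, Lindqvist and Harlow (each a combat-command-badge holder); then Takahashi, Eriksen, Horvat and Beaumont (each not a combat-command-badge holder).
Obi, Lindqvist and Harlow all have lineal number 789, so the next rule applies.
Obi, Lindqvist and Harlow all have total federal service 24 years, so the next rule applies.
Among Obi, Lindqvist and Harlow, by date of commissioning (earlier first): Obi (16 Feb 1991) before Lindqvist (25 Apr 1998) before Harlow (23 Apr 2000).
Among Takahashi, Eriksen, Horvat and Beaumont, by lineal number (lower first): Takahashi and Eriksen (228) before Horvat (486) before Beaumont (497).
Takahashi and Eriksen both have total federal service 26 years, so the next rule applies.
Among Takahashi and Eriksen, by date of commissioning (earlier first): Takahashi (21 Jun 2012) before Eriksen (28 Nov 2016).
Order: Obi, Lindqvist, Harlow, Takahashi, Eriksen, Horvat, Beaumont.

Lindqvist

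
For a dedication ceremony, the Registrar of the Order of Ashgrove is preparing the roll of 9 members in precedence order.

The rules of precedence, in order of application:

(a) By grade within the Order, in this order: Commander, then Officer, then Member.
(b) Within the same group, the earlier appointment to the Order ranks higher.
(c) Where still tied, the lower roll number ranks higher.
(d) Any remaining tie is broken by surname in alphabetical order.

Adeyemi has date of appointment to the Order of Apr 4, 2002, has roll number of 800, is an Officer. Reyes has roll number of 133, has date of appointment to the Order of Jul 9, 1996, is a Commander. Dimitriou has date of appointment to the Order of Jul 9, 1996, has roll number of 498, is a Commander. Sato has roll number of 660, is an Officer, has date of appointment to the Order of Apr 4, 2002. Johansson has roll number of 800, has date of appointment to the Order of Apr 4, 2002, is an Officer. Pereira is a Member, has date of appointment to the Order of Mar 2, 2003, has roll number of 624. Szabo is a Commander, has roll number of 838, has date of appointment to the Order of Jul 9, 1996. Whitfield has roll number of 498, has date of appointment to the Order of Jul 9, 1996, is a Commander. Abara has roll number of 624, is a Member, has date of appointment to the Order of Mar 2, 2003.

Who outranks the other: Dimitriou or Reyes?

By grade within the Order: Reyes, Dimitriou, Whitfield and Szabo (Commander); then Sato, Adeyemi and Johansson (Officer); then Abara and Pereira (Member).
Reyes, Dimitriou, Whitfield and Szabo all have date of appointment to the Order Jul 9, 1996, so the next rule applies.
Among Reyes, Dimitriou, Whitfield and Szabo, by roll number (lower first): Reyes (133) before Dimitriou and Whitfield (498) before Szabo (838).
Among Dimitriou and Whitfield, alphabetically by surname: Dimitriou before Whitfield.
Sato, Adeyemi and Johansson all have date of appointment to the Order Apr 4, 2002, so the next rule applies.
Among Sato, Adeyemi and Johansson, by roll number (lower first): Sato (660) before Adeyemi and Johansson (800).
Among Adeyemi and Johansson, alphabetically by surname: Adeyemi before Johansson.
Abara and Pereira both have date of appointment to the Order Mar 2, 2003, so the next rule applies.
Abara and Pereira both have roll number 624, so the next rule applies.
Among Abara and Pereira, alphabetically by surname: Abara before Pereira.
So Reyes takes precedence.

Reyes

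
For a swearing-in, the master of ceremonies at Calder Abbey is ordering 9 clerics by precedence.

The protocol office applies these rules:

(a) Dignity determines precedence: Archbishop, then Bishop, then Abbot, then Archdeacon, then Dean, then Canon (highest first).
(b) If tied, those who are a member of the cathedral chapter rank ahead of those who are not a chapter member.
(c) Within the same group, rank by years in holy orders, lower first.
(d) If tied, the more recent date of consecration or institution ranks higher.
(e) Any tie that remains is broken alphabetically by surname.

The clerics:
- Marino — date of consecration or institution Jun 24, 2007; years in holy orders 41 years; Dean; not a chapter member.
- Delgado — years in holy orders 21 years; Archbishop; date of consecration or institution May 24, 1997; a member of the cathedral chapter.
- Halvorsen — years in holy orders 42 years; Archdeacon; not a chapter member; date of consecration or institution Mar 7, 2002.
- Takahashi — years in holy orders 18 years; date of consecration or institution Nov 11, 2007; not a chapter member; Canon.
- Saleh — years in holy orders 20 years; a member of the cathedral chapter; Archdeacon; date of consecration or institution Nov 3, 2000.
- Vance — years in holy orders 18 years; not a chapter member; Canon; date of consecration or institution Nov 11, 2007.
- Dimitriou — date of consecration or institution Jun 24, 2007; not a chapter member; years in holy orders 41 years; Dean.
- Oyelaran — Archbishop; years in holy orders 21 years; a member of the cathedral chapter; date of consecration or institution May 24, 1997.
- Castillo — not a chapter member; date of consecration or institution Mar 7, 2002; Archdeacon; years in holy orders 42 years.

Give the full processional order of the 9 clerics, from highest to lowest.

Delgado, Oyelaran, Saleh, Castillo, Halvorsen, Dimitriou, Marino, Takahashi, Vance

By dignity: Delgado and Oyelaran (Archbishop); then Saleh, Castillo and Halvorsen (Archdeacon); then Dimitriou and Marino (Dean); then Takahashi and Vance (Canon).
Delgado and Oyelaran are each a member of the cathedral chapter, so the next rule applies.
Delgado and Oyelaran both have years in holy orders 21 years, so the next rule applies.
Delgado and Oyelaran both have date of consecration or institution May 24, 1997, so the next rule applies.
Among Delgado and Oyelaran, alphabetically by surname: Delgado before Oyelaran.
Among Saleh, Castillo and Halvorsen, a member of the cathedral chapter before not a chapter member: Saleh (a member of the cathedral chapter) before Castillo and Halvorsen (not a chapter member).
Castillo and Halvorsen both have years in holy orders 42 years, so the next rule applies.
Castillo and Halvorsen both have date of consecration or institution Mar 7, 2002, so the next rule applies.
Among Castillo and Halvorsen, alphabetically by surname: Castillo before Halvorsen.
Dimitriou and Marino are each not a chapter member, so the next rule applies.
Dimitriou and Marino both have years in holy orders 41 years, so the next rule applies.
Dimitriou and Marino both have date of consecration or institution Jun 24, 2007, so the next rule applies.
Among Dimitriou and Marino, alphabetically by surname: Dimitriou before Marino.
Takahashi and Vance are each not a chapter member, so the next rule applies.
Takahashi and Vance both have years in holy orders 18 years, so the next rule applies.
Takahashi and Vance both have date of consecration or institution Nov 11, 2007, so the next rule applies.
Among Takahashi and Vance, alphabetically by surname: Takahashi before Vance.
Full order: Delgado, Oyelaran, Saleh, Castillo, Halvorsen, Dimitriou, Marino, Takahashi, Vance.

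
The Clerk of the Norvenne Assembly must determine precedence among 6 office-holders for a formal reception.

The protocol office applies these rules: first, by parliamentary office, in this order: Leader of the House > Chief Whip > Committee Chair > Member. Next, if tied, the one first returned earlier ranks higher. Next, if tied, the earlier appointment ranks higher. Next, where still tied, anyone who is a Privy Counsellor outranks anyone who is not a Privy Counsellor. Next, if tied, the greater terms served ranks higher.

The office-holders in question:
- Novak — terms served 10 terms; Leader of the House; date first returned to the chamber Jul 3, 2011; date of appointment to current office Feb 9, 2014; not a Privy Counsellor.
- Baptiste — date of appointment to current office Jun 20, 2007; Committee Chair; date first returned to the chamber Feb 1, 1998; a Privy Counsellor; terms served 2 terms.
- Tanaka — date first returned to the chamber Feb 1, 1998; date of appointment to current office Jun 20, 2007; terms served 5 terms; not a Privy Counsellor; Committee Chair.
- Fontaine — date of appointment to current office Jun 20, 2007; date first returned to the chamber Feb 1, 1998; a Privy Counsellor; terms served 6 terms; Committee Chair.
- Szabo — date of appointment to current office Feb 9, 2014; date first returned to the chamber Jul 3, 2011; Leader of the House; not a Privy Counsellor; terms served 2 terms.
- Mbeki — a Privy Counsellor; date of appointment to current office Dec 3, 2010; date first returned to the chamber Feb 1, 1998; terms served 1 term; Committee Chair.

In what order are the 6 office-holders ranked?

By parliamentary office: Novak and Szabo (Leader of the House); then Fontaine, Baptiste, Tanaka and Mbeki (Committee Chair).
Novak and Szabo both have date first returned to the chamber Jul 3, 2011, so the next rule applies.
Novak and Szabo both have date of appointment to current office Feb 9, 2014, so the next rule applies.
Novak and Szabo are each not a Privy Counsellor, so the next rule applies.
Among Novak and Szabo, by terms served (higher first): Novak (10 terms) before Szabo (2 terms).
Fontaine, Baptiste, Tanaka and Mbeki all have date first returned to the chamber Feb 1, 1998, so the next rule applies.
Among Fontaine, Baptiste, Tanaka and Mbeki, by date of appointment to current office (earlier first): Fontaine, Baptiste and Tanaka (Jun 20, 2007) before Mbeki (Dec 3, 2010).
Among Fontaine, Baptiste and Tanaka, a Privy Counsellor before not a Privy Counsellor: Fontaine and Baptiste (a Privy Counsellor) before Tanaka (not a Privy Counsellor).
Among Fontaine and Baptiste, by terms served (higher first): Fontaine (6 terms) before Baptiste (2 terms).
Full order: Novak, Szabo, Fontaine, Baptiste, Tanaka, Mbeki.

Novak, Szabo, Fontaine, Baptiste, Tanaka, Mbeki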